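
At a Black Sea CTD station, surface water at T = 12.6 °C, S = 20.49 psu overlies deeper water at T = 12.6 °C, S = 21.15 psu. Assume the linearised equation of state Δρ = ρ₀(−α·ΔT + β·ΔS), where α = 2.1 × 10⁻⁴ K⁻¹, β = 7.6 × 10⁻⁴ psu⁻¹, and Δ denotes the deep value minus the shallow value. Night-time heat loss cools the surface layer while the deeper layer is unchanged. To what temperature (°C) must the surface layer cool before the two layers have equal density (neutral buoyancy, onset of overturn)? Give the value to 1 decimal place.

10.2 °C

Neutral buoyancy requires Δρ = 0, i.e. −α(T_deep − T_surf′) + β(S_deep − S_surf) = 0.
T_surf′ = T_deep − (β/α)·ΔS = 12.6 − (7.6 × 10⁻⁴/2.1 × 10⁻⁴)·(+0.66) = 10.211 °C.
Cooling required: 12.6 − (10.211) = 2.389 °C.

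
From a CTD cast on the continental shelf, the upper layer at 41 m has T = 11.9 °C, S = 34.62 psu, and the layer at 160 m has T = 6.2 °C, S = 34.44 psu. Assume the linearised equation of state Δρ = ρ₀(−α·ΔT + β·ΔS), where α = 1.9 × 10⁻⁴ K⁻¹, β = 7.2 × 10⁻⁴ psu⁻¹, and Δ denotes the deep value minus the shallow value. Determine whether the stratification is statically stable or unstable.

stable

ΔT = 6.2 − 11.9 = -5.7 K and ΔS = 34.44 − 34.62 = -0.18 psu (deep − shallow).
−αΔT = 1.083 × 10⁻³; βΔS = -1.296 × 10⁻⁴; sum Δρ/ρ₀ = 9.534 × 10⁻⁴.
Δρ/ρ₀ > 0, so Δρ > 0: deeper water is denser → statically stable.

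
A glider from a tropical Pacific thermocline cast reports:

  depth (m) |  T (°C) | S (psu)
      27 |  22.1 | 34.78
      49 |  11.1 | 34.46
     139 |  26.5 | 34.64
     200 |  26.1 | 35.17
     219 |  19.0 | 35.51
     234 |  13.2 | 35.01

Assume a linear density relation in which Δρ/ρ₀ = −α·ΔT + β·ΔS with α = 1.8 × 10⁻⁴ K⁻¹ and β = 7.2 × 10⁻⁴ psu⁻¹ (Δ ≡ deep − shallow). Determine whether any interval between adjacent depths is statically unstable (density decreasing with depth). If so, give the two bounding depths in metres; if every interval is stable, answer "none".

49–139 m

Evaluate Δρ/ρ₀ = −αΔT + βΔS across each adjacent pair:
  27–49 m: −αΔT+βΔS = −(1.8 × 10⁻⁴)(-11.0)+(7.2 × 10⁻⁴)(-0.32) = 1.7 × 10⁻³ → stable
  49–139 m: −αΔT+βΔS = −(1.8 × 10⁻⁴)(+15.4)+(7.2 × 10⁻⁴)(+0.18) = -2.6 × 10⁻³ → UNSTABLE
  139–200 m: −αΔT+βΔS = −(1.8 × 10⁻⁴)(-0.4)+(7.2 × 10⁻⁴)(+0.53) = 4.5 × 10⁻⁴ → stable
  200–219 m: −αΔT+βΔS = −(1.8 × 10⁻⁴)(-7.1)+(7.2 × 10⁻⁴)(+0.34) = 1.5 × 10⁻³ → stable
  219–234 m: −αΔT+βΔS = −(1.8 × 10⁻⁴)(-5.8)+(7.2 × 10⁻⁴)(-0.50) = 6.8 × 10⁻⁴ → stable
The 49–139 m interval has Δρ < 0: lighter water underlies denser water.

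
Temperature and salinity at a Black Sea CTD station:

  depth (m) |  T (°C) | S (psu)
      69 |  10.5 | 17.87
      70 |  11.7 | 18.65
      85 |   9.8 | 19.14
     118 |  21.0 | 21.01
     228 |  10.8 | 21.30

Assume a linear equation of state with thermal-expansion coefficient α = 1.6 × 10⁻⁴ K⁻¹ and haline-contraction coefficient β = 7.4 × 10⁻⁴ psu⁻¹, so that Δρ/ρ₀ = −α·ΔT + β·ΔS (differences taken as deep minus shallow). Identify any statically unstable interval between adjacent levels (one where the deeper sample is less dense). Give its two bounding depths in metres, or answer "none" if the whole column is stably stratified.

Evaluate Δρ/ρ₀ = −αΔT + βΔS across each adjacent pair:
  69–70 m: −αΔT+βΔS = −(1.6 × 10⁻⁴)(+1.2)+(7.4 × 10⁻⁴)(+0.78) = 3.9 × 10⁻⁴ → stable
  70–85 m: −αΔT+βΔS = −(1.6 × 10⁻⁴)(-1.9)+(7.4 × 10⁻⁴)(+0.49) = 6.7 × 10⁻⁴ → stable
  85–118 m: −αΔT+βΔS = −(1.6 × 10⁻⁴)(+11.2)+(7.4 × 10⁻⁴)(+1.87) = -4.1 × 10⁻⁴ → UNSTABLE
  118–228 m: −αΔT+βΔS = −(1.6 × 10⁻⁴)(-10.2)+(7.4 × 10⁻⁴)(+0.29) = 1.8 × 10⁻³ → stable
The 85–118 m interval has Δρ < 0: lighter water underlies denser water.

85–118 m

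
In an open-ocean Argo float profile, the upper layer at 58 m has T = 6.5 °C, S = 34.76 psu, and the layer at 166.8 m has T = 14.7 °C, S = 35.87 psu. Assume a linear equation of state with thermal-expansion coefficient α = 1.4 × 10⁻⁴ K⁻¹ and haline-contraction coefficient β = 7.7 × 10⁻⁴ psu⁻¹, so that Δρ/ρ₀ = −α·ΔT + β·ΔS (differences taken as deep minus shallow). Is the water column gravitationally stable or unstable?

unstable

ΔT = 14.7 − 6.5 = +8.2 K and ΔS = 35.87 − 34.76 = +1.11 psu (deep − shallow).
−αΔT = -1.148 × 10⁻³; βΔS = 8.547 × 10⁻⁴; sum Δρ/ρ₀ = -2.933 × 10⁻⁴.
Δρ/ρ₀ < 0, so Δρ < 0: deeper water is lighter → statically unstable; the column would overturn.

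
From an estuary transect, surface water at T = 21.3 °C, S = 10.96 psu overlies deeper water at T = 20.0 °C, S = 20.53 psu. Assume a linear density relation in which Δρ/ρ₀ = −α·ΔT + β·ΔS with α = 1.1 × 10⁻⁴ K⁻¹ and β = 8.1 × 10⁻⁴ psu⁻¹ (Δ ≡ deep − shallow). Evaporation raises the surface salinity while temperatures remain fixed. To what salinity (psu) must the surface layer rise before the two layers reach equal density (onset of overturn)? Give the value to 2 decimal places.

20.71 psu

Neutral buoyancy requires −α(T_deep − T_surf) + β(S_deep − S_surf′) = 0.
S_surf′ = S_deep − (α/β)·ΔT = 20.53 − (1.1 × 10⁻⁴/8.1 × 10⁻⁴)·(-1.3) = 20.7065 psu.
Increase required: 20.7065 − 10.96 = 9.7465 psu.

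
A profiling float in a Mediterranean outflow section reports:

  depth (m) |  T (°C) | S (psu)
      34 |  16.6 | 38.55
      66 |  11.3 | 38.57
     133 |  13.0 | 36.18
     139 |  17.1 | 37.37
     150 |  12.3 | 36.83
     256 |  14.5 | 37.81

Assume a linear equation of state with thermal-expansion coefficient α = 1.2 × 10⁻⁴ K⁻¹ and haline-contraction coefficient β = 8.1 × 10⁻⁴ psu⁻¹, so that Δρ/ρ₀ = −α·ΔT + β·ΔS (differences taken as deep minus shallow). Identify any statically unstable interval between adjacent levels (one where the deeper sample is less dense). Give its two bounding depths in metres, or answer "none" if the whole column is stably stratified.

Evaluate Δρ/ρ₀ = −αΔT + βΔS across each adjacent pair:
  34–66 m: −αΔT+βΔS = −(1.2 × 10⁻⁴)(-5.3)+(8.1 × 10⁻⁴)(+0.02) = 6.5 × 10⁻⁴ → stable
  66–133 m: −αΔT+βΔS = −(1.2 × 10⁻⁴)(+1.7)+(8.1 × 10⁻⁴)(-2.39) = -2.1 × 10⁻³ → UNSTABLE
  133–139 m: −αΔT+βΔS = −(1.2 × 10⁻⁴)(+4.1)+(8.1 × 10⁻⁴)(+1.19) = 4.7 × 10⁻⁴ → stable
  139–150 m: −αΔT+βΔS = −(1.2 × 10⁻⁴)(-4.8)+(8.1 × 10⁻⁴)(-0.54) = 1.4 × 10⁻⁴ → stable
  150–256 m: −αΔT+βΔS = −(1.2 × 10⁻⁴)(+2.2)+(8.1 × 10⁻⁴)(+0.98) = 5.3 × 10⁻⁴ → stable
The 66–133 m interval has Δρ < 0: lighter water underlies denser water.

66–133 m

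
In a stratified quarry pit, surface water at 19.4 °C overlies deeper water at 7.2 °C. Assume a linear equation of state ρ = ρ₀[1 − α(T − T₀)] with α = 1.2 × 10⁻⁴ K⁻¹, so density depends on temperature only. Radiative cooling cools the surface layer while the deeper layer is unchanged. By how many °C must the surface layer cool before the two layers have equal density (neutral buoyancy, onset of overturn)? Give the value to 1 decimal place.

With temperature the only control, equal density requires T_surf′ = T_deep.
T_surf′ = 7.2 °C.
Cooling required: 19.4 − 7.2 = 12.2 °C.

12.2 °C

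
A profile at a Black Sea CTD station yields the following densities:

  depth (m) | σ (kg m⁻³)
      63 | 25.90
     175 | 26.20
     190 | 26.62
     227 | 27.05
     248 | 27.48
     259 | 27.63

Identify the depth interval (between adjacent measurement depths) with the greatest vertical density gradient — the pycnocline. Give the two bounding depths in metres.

Compute the density gradient over each adjacent pair:
  63–175 m: Δρ/Δz = 0.30/112 = 2.7 × 10⁻³ kg m⁻⁴
  175–190 m: Δρ/Δz = 0.42/15 = 0.028 kg m⁻⁴
  190–227 m: Δρ/Δz = 0.43/37 = 0.012 kg m⁻⁴
  227–248 m: Δρ/Δz = 0.43/21 = 0.020 kg m⁻⁴
  248–259 m: Δρ/Δz = 0.15/11 = 0.014 kg m⁻⁴
The largest gradient is in the 175–190 m interval — the pycnocline.

175–190 m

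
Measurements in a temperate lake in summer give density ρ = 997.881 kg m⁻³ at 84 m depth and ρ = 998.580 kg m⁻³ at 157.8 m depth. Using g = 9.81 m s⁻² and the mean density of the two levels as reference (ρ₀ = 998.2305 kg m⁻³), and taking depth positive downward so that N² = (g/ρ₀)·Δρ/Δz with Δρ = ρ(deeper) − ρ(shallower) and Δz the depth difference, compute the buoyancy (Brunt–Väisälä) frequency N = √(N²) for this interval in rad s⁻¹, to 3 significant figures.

Δρ = 998.580 − 997.881 = 0.699 kg m⁻³ over Δz = 157.8 − 84 = 73.8 m.
N² = (9.81/998.2305) × (0.699/73.8) = 9.3081 × 10⁻⁵ s⁻².
N = √(9.3081 × 10⁻⁵) = 9.6478 × 10⁻³ rad s⁻¹ ≈ 9.65 × 10⁻³ rad s⁻¹.

9.65 × 10⁻³ rad s⁻¹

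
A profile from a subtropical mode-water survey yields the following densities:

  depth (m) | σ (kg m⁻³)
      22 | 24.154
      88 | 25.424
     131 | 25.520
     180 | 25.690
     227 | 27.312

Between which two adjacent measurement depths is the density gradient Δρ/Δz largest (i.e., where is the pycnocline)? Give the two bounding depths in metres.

Compute the density gradient over each adjacent pair:
  22–88 m: Δρ/Δz = 1.270/66 = 0.019 kg m⁻⁴
  88–131 m: Δρ/Δz = 0.096/43 = 2.2 × 10⁻³ kg m⁻⁴
  131–180 m: Δρ/Δz = 0.170/49 = 3.5 × 10⁻³ kg m⁻⁴
  180–227 m: Δρ/Δz = 1.622/47 = 0.035 kg m⁻⁴
The largest gradient is in the 180–227 m interval — the pycnocline.

180–227 m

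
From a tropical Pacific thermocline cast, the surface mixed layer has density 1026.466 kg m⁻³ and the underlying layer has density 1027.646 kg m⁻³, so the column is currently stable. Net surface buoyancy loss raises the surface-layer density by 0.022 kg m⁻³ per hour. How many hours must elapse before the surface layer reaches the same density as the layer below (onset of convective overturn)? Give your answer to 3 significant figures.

Density deficit of the surface layer: 1027.646 − 1026.466 = 1.18 kg m⁻³.
Required change = 1.18 / 0.022 = 53.6 hours.

53.6 hours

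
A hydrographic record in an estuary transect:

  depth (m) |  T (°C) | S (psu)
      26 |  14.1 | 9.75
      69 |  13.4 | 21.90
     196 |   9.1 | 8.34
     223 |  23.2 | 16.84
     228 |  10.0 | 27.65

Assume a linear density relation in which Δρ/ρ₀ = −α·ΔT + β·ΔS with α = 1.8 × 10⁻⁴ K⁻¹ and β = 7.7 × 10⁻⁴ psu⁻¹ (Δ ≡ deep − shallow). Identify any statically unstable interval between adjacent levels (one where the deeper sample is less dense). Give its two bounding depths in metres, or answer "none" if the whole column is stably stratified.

69–196 m

Evaluate Δρ/ρ₀ = −αΔT + βΔS across each adjacent pair:
  26–69 m: −αΔT+βΔS = −(1.8 × 10⁻⁴)(-0.7)+(7.7 × 10⁻⁴)(+12.15) = 9.5 × 10⁻³ → stable
  69–196 m: −αΔT+βΔS = −(1.8 × 10⁻⁴)(-4.3)+(7.7 × 10⁻⁴)(-13.56) = -9.7 × 10⁻³ → UNSTABLE
  196–223 m: −αΔT+βΔS = −(1.8 × 10⁻⁴)(+14.1)+(7.7 × 10⁻⁴)(+8.50) = 4.0 × 10⁻³ → stable
  223–228 m: −αΔT+βΔS = −(1.8 × 10⁻⁴)(-13.2)+(7.7 × 10⁻⁴)(+10.81) = 0.011 → stable
The 69–196 m interval has Δρ < 0: lighter water underlies denser water.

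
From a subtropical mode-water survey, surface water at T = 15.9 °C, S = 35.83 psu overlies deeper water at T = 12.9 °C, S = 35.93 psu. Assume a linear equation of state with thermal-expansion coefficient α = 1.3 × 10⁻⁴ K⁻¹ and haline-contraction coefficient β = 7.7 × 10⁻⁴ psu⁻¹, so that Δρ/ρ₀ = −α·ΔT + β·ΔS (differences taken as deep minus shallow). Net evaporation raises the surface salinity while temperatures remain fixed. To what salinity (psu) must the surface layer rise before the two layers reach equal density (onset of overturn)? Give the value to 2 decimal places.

36.44 psu

Neutral buoyancy requires −α(T_deep − T_surf) + β(S_deep − S_surf′) = 0.
S_surf′ = S_deep − (α/β)·ΔT = 35.93 − (1.3 × 10⁻⁴/7.7 × 10⁻⁴)·(-3.0) = 36.4365 psu.
Increase required: 36.4365 − 35.83 = 0.6065 psu.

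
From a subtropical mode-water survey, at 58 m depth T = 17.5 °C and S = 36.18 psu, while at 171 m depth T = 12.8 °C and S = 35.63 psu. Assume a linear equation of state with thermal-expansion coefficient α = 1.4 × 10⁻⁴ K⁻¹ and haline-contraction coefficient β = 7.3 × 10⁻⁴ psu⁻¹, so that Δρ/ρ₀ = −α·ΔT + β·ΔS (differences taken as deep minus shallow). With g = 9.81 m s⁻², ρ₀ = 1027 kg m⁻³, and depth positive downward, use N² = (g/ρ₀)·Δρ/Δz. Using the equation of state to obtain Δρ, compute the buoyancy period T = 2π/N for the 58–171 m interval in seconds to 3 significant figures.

1.33 × 10³ s

ΔT = -4.7 K, ΔS = -0.55 psu (deep − shallow).
Δρ/ρ₀ = −αΔT + βΔS = 6.58 × 10⁻⁴ − 4.015 × 10⁻⁴ = 2.565 × 10⁻⁴, so Δρ ≈ 0.2634 kg m⁻³.
N² = (g/ρ₀)·Δρ/Δz = g·(Δρ/ρ₀)/Δz = 9.81 × 2.565 × 10⁻⁴ / 113 = 2.2268 × 10⁻⁵ s⁻².
N = √(2.2268 × 10⁻⁵) = 4.7189 × 10⁻³ rad s⁻¹ → T = 2π/N = 1.3315 × 10³ s ≈ 1.33 × 10³ s.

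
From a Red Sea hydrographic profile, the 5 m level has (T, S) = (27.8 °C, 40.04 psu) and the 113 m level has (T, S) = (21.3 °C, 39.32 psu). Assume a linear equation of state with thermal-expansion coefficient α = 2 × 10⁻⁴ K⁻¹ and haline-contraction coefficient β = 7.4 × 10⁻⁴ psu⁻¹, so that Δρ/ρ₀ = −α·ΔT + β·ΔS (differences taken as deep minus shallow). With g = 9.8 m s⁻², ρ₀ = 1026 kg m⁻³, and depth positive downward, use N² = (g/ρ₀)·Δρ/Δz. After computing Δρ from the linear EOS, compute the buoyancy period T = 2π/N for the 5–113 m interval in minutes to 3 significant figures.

ΔT = -6.5 K, ΔS = -0.72 psu (deep − shallow).
Δρ/ρ₀ = −αΔT + βΔS = 1.30 × 10⁻³ − 5.328 × 10⁻⁴ = 7.672 × 10⁻⁴, so Δρ ≈ 0.7871 kg m⁻³.
N² = (g/ρ₀)·Δρ/Δz = g·(Δρ/ρ₀)/Δz = 9.8 × 7.672 × 10⁻⁴ / 108 = 6.9616 × 10⁻⁵ s⁻².
N = √(6.9616 × 10⁻⁵) = 8.3436 × 10⁻³ rad s⁻¹ → T = 2π/N = 753.05 s = 12.551 min ≈ 12.6 min.

12.6 min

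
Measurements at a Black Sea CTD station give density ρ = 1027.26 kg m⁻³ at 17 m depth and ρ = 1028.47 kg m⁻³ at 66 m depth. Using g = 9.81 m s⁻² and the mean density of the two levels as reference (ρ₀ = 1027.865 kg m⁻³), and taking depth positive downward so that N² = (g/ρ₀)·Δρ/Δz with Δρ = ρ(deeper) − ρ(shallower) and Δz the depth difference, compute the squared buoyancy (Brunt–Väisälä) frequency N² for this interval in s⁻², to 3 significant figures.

Δρ = 1028.47 − 1027.26 = 1.21 kg m⁻³ over Δz = 66 − 17 = 49 m.
N² = (9.81/1027.865) × (1.21/49) = 2.3568 × 10⁻⁴ s⁻² ≈ 2.36 × 10⁻⁴ s⁻².

2.36 × 10⁻⁴ s⁻²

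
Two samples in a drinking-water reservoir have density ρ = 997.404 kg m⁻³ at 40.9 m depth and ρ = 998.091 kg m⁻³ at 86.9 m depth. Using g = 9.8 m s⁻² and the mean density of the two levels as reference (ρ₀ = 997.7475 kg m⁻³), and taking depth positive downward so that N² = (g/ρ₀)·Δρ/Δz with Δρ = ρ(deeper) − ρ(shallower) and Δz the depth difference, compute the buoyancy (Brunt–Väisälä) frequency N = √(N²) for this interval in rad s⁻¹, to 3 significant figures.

0.0121 rad s⁻¹

Δρ = 998.091 − 997.404 = 0.687 kg m⁻³ over Δz = 86.9 − 40.9 = 46 m.
N² = (9.8/997.7475) × (0.687/46) = 1.4669 × 10⁻⁴ s⁻².
N = √(1.4669 × 10⁻⁴) = 0.012112 rad s⁻¹ ≈ 0.0121 rad s⁻¹.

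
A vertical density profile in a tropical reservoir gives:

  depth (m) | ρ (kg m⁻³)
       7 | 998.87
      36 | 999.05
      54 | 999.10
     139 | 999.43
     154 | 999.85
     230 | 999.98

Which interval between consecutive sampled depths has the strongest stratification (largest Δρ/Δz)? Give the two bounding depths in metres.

139–154 m

Compute the density gradient over each adjacent pair:
  7–36 m: Δρ/Δz = 0.18/29 = 6.2 × 10⁻³ kg m⁻⁴
  36–54 m: Δρ/Δz = 0.05/18 = 2.8 × 10⁻³ kg m⁻⁴
  54–139 m: Δρ/Δz = 0.33/85 = 3.9 × 10⁻³ kg m⁻⁴
  139–154 m: Δρ/Δz = 0.42/15 = 0.028 kg m⁻⁴
  154–230 m: Δρ/Δz = 0.13/76 = 1.7 × 10⁻³ kg m⁻⁴
The largest gradient is in the 139–154 m interval — the pycnocline.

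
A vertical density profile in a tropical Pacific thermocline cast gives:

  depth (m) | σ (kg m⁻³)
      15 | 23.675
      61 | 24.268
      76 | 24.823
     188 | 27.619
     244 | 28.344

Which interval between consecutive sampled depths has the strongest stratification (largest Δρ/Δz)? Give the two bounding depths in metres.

Compute the density gradient over each adjacent pair:
  15–61 m: Δρ/Δz = 0.593/46 = 0.013 kg m⁻⁴
  61–76 m: Δρ/Δz = 0.555/15 = 0.037 kg m⁻⁴
  76–188 m: Δρ/Δz = 2.796/112 = 0.025 kg m⁻⁴
  188–244 m: Δρ/Δz = 0.725/56 = 0.013 kg m⁻⁴
The largest gradient is in the 61–76 m interval — the pycnocline.

61–76 m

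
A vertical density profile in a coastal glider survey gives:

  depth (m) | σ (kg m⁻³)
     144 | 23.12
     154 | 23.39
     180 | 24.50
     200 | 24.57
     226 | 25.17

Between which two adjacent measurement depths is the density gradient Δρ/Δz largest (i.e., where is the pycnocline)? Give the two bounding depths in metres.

Compute the density gradient over each adjacent pair:
  144–154 m: Δρ/Δz = 0.27/10 = 0.027 kg m⁻⁴
  154–180 m: Δρ/Δz = 1.11/26 = 0.043 kg m⁻⁴
  180–200 m: Δρ/Δz = 0.07/20 = 3.5 × 10⁻³ kg m⁻⁴
  200–226 m: Δρ/Δz = 0.60/26 = 0.023 kg m⁻⁴
The largest gradient is in the 154–180 m interval — the pycnocline.

154–180 m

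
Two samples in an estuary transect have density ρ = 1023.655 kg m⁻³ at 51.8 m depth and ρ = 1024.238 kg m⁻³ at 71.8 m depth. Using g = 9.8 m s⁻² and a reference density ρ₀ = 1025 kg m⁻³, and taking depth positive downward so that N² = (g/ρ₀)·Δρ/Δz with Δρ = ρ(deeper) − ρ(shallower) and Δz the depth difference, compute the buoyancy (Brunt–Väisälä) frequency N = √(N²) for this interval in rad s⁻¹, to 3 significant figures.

0.0167 rad s⁻¹

Δρ = 1024.238 − 1023.655 = 0.583 kg m⁻³ over Δz = 71.8 − 51.8 = 20 m.
N² = (9.8/1025) × (0.583/20) = 2.7870 × 10⁻⁴ s⁻².
N = √(2.7870 × 10⁻⁴) = 0.016694 rad s⁻¹ ≈ 0.0167 rad s⁻¹.
Since Δρ > 0 the layer is stably stratified.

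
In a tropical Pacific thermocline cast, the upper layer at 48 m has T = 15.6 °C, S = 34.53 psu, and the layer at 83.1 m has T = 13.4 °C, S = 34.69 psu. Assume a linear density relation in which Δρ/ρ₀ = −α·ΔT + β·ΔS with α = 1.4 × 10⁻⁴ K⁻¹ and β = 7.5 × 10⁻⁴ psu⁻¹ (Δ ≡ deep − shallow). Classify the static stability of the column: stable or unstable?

ΔT = 13.4 − 15.6 = -2.2 K and ΔS = 34.69 − 34.53 = +0.16 psu (deep − shallow).
−αΔT = 3.08 × 10⁻⁴; βΔS = 1.20 × 10⁻⁴; sum Δρ/ρ₀ = 4.28 × 10⁻⁴.
Δρ/ρ₀ > 0, so Δρ > 0: deeper water is denser → statically stable.

stable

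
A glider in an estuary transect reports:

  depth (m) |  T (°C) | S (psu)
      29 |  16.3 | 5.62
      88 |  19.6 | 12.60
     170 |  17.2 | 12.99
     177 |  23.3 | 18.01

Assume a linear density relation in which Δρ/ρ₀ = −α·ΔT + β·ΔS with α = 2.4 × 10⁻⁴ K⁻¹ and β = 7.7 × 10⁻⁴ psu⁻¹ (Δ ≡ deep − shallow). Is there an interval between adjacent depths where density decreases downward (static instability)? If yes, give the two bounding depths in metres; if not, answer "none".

Evaluate Δρ/ρ₀ = −αΔT + βΔS across each adjacent pair:
  29–88 m: −αΔT+βΔS = −(2.4 × 10⁻⁴)(+3.3)+(7.7 × 10⁻⁴)(+6.98) = 4.6 × 10⁻³ → stable
  88–170 m: −αΔT+βΔS = −(2.4 × 10⁻⁴)(-2.4)+(7.7 × 10⁻⁴)(+0.39) = 8.8 × 10⁻⁴ → stable
  170–177 m: −αΔT+βΔS = −(2.4 × 10⁻⁴)(+6.1)+(7.7 × 10⁻⁴)(+5.02) = 2.4 × 10⁻³ → stable
Every interval has Δρ > 0: the column is stably stratified throughout.

none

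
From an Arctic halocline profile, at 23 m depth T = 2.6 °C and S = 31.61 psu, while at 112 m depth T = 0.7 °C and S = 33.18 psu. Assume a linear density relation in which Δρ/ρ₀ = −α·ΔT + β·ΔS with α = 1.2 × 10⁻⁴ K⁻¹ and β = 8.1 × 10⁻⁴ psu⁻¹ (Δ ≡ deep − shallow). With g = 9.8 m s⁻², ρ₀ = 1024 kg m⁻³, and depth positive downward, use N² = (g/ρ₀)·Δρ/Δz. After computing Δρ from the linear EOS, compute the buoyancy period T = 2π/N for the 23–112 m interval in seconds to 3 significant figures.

489 s

ΔT = -1.9 K, ΔS = +1.57 psu (deep − shallow).
Δρ/ρ₀ = −αΔT + βΔS = 2.28 × 10⁻⁴ + 1.2717 × 10⁻³ = 1.4997 × 10⁻³, so Δρ ≈ 1.536 kg m⁻³.
N² = (g/ρ₀)·Δρ/Δz = g·(Δρ/ρ₀)/Δz = 9.8 × 1.4997 × 10⁻³ / 89 = 1.6514 × 10⁻⁴ s⁻².
N = √(1.6514 × 10⁻⁴) = 0.012851 rad s⁻¹ → T = 2π/N = 488.93 s ≈ 489 s.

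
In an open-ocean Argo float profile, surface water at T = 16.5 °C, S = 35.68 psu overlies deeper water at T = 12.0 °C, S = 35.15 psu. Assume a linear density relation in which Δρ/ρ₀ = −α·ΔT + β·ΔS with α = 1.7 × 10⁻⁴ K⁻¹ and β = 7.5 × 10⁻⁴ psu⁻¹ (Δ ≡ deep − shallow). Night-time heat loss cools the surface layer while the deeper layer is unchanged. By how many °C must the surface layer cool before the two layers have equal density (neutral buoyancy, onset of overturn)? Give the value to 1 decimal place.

2.2 °C

Neutral buoyancy requires Δρ = 0, i.e. −α(T_deep − T_surf′) + β(S_deep − S_surf) = 0.
T_surf′ = T_deep − (β/α)·ΔS = 12.0 − (7.5 × 10⁻⁴/1.7 × 10⁻⁴)·(-0.53) = 14.338 °C.
Cooling required: 16.5 − (14.338) = 2.162 °C.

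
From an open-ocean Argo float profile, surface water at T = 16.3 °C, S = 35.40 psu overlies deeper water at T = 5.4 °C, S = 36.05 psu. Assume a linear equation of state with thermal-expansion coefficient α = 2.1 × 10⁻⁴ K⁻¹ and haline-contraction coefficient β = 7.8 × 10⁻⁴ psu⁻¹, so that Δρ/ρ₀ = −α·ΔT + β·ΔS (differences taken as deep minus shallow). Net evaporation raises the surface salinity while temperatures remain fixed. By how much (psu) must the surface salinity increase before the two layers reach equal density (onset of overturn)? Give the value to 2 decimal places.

3.58 psu

Neutral buoyancy requires −α(T_deep − T_surf) + β(S_deep − S_surf′) = 0.
S_surf′ = S_deep − (α/β)·ΔT = 36.05 − (2.1 × 10⁻⁴/7.8 × 10⁻⁴)·(-10.9) = 38.9846 psu.
Increase required: 38.9846 − 35.40 = 3.5846 psu.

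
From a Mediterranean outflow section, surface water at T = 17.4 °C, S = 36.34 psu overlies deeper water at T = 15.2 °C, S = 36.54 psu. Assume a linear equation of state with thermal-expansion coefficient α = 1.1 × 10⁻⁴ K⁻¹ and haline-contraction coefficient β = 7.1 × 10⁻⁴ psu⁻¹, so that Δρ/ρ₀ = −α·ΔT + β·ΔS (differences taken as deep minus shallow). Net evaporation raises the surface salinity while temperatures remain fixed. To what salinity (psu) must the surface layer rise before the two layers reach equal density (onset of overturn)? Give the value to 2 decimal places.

Neutral buoyancy requires −α(T_deep − T_surf) + β(S_deep − S_surf′) = 0.
S_surf′ = S_deep − (α/β)·ΔT = 36.54 − (1.1 × 10⁻⁴/7.1 × 10⁻⁴)·(-2.2) = 36.8808 psu.
Increase required: 36.8808 − 36.34 = 0.5408 psu.

36.88 psu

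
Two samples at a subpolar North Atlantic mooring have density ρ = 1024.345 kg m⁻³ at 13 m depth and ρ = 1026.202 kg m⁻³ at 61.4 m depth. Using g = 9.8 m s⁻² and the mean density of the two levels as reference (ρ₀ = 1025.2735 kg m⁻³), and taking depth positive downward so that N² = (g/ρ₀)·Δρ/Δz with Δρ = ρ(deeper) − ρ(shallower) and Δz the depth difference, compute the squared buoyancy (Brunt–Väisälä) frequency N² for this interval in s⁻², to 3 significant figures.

3.67 × 10⁻⁴ s⁻²

Δρ = 1026.202 − 1024.345 = 1.857 kg m⁻³ over Δz = 61.4 − 13 = 48.4 m.
N² = (9.8/1025.2735) × (1.857/48.4) = 3.6674 × 10⁻⁴ s⁻² ≈ 3.67 × 10⁻⁴ s⁻².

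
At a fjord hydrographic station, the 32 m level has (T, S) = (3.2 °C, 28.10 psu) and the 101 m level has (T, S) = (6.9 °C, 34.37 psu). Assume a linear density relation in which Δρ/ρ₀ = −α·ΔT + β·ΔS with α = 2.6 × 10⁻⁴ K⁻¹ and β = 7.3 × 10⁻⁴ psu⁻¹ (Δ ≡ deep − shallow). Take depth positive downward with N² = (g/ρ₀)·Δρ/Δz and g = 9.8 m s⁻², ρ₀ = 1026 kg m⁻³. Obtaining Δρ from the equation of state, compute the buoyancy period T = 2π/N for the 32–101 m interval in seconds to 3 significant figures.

ΔT = +3.7 K, ΔS = +6.27 psu (deep − shallow).
Δρ/ρ₀ = −αΔT + βΔS = -9.62 × 10⁻⁴ + 4.5771 × 10⁻³ = 3.6151 × 10⁻³, so Δρ ≈ 3.709 kg m⁻³.
N² = (g/ρ₀)·Δρ/Δz = g·(Δρ/ρ₀)/Δz = 9.8 × 3.6151 × 10⁻³ / 69 = 5.1345 × 10⁻⁴ s⁻².
N = √(5.1345 × 10⁻⁴) = 0.022659 rad s⁻¹ → T = 2π/N = 277.29 s ≈ 277 s.

277 s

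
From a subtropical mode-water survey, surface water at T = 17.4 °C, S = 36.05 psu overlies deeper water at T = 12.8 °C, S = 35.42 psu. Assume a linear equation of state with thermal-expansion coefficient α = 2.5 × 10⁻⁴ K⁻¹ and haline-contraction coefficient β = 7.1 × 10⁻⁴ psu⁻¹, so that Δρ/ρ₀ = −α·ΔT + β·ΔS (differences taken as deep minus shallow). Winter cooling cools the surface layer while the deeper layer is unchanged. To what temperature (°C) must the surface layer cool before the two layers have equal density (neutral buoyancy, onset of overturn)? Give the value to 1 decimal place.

Neutral buoyancy requires Δρ = 0, i.e. −α(T_deep − T_surf′) + β(S_deep − S_surf) = 0.
T_surf′ = T_deep − (β/α)·ΔS = 12.8 − (7.1 × 10⁻⁴/2.5 × 10⁻⁴)·(-0.63) = 14.589 °C.
Cooling required: 17.4 − (14.589) = 2.811 °C.

14.6 °C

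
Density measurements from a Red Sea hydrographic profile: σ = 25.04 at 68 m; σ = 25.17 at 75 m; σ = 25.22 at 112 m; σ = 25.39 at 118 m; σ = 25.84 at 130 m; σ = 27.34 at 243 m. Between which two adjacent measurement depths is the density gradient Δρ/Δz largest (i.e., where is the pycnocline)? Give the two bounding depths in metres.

Compute the density gradient over each adjacent pair:
  68–75 m: Δρ/Δz = 0.13/7 = 0.019 kg m⁻⁴
  75–112 m: Δρ/Δz = 0.05/37 = 1.4 × 10⁻³ kg m⁻⁴
  112–118 m: Δρ/Δz = 0.17/6 = 0.028 kg m⁻⁴
  118–130 m: Δρ/Δz = 0.45/12 = 0.037 kg m⁻⁴
  130–243 m: Δρ/Δz = 1.50/113 = 0.013 kg m⁻⁴
The largest gradient is in the 118–130 m interval — the pycnocline.

118–130 m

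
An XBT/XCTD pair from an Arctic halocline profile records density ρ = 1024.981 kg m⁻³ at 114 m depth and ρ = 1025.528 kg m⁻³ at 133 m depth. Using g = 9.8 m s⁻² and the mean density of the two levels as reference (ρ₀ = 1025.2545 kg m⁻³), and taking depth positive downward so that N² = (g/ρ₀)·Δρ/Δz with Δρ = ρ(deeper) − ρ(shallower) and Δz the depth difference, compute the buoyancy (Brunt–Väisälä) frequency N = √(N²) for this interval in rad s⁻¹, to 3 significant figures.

Δρ = 1025.528 − 1024.981 = 0.547 kg m⁻³ over Δz = 133 − 114 = 19 m.
N² = (9.8/1025.2545) × (0.547/19) = 2.7519 × 10⁻⁴ s⁻².
N = √(2.7519 × 10⁻⁴) = 0.016589 rad s⁻¹ ≈ 0.0166 rad s⁻¹.

0.0166 rad s⁻¹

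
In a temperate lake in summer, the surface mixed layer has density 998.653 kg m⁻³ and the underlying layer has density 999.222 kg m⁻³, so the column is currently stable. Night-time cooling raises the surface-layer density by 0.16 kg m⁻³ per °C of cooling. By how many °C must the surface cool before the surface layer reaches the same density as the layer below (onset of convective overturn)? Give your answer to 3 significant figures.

Density deficit of the surface layer: 999.222 − 998.653 = 0.569 kg m⁻³.
Required change = 0.569 / 0.16 = 3.56 °C.

3.56 °C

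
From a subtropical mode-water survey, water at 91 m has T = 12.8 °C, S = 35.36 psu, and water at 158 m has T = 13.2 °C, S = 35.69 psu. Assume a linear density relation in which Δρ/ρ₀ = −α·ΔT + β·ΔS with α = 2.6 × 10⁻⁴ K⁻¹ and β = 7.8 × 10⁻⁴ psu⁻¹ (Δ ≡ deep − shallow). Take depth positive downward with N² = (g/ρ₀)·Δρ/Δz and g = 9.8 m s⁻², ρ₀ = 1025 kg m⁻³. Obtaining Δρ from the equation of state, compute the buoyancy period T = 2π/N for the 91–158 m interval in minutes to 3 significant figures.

22.1 min

ΔT = +0.4 K, ΔS = +0.33 psu (deep − shallow).
Δρ/ρ₀ = −αΔT + βΔS = -1.04 × 10⁻⁴ + 2.574 × 10⁻⁴ = 1.534 × 10⁻⁴, so Δρ ≈ 0.1572 kg m⁻³.
N² = (g/ρ₀)·Δρ/Δz = g·(Δρ/ρ₀)/Δz = 9.8 × 1.534 × 10⁻⁴ / 67 = 2.2438 × 10⁻⁵ s⁻².
N = √(2.2438 × 10⁻⁵) = 4.7369 × 10⁻³ rad s⁻¹ → T = 2π/N = 1.3264 × 10³ s = 22.107 min ≈ 22.1 min.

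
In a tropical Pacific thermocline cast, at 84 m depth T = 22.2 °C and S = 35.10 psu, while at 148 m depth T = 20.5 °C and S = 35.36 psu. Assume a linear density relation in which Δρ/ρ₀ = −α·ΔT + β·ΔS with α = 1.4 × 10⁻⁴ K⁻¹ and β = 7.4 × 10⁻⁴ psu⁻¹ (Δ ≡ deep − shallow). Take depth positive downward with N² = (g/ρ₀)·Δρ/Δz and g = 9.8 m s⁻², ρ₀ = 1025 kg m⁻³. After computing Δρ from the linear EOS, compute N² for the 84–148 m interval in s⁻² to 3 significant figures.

ΔT = -1.7 K, ΔS = +0.26 psu (deep − shallow).
Δρ/ρ₀ = −αΔT + βΔS = 2.38 × 10⁻⁴ + 1.924 × 10⁻⁴ = 4.304 × 10⁻⁴, so Δρ ≈ 0.4412 kg m⁻³.
N² = (g/ρ₀)·Δρ/Δz = g·(Δρ/ρ₀)/Δz = 9.8 × 4.304 × 10⁻⁴ / 64 = 6.5905 × 10⁻⁵ s⁻² ≈ 6.59 × 10⁻⁵ s⁻².

6.59 × 10⁻⁵ s⁻²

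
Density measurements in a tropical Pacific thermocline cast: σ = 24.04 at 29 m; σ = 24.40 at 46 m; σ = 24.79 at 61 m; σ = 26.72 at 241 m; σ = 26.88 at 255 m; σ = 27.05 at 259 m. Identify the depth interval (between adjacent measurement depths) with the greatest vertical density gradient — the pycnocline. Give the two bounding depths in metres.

Compute the density gradient over each adjacent pair:
  29–46 m: Δρ/Δz = 0.36/17 = 0.021 kg m⁻⁴
  46–61 m: Δρ/Δz = 0.39/15 = 0.026 kg m⁻⁴
  61–241 m: Δρ/Δz = 1.93/180 = 0.011 kg m⁻⁴
  241–255 m: Δρ/Δz = 0.16/14 = 0.011 kg m⁻⁴
  255–259 m: Δρ/Δz = 0.17/4 = 0.043 kg m⁻⁴
The largest gradient is in the 255–259 m interval — the pycnocline.

255–259 m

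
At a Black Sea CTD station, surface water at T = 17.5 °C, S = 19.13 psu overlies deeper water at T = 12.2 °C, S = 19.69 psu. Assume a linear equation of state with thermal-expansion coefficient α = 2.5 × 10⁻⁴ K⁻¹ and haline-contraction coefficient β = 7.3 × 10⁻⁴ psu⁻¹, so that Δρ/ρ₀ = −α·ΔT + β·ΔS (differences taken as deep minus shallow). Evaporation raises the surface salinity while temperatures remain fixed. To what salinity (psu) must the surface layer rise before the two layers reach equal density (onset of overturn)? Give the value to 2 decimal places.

Neutral buoyancy requires −α(T_deep − T_surf) + β(S_deep − S_surf′) = 0.
S_surf′ = S_deep − (α/β)·ΔT = 19.69 − (2.5 × 10⁻⁴/7.3 × 10⁻⁴)·(-5.3) = 21.5051 psu.
Increase required: 21.5051 − 19.13 = 2.3751 psu.

21.51 psu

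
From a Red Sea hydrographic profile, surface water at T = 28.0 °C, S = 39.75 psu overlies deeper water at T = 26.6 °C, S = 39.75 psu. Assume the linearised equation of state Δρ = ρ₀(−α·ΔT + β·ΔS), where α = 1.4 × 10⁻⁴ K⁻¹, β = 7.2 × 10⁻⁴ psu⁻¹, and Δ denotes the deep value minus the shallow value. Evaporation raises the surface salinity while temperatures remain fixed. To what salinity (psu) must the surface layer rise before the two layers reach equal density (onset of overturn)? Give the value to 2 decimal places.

Neutral buoyancy requires −α(T_deep − T_surf) + β(S_deep − S_surf′) = 0.
S_surf′ = S_deep − (α/β)·ΔT = 39.75 − (1.4 × 10⁻⁴/7.2 × 10⁻⁴)·(-1.4) = 40.0222 psu.
Increase required: 40.0222 − 39.75 = 0.2722 psu.

40.02 psu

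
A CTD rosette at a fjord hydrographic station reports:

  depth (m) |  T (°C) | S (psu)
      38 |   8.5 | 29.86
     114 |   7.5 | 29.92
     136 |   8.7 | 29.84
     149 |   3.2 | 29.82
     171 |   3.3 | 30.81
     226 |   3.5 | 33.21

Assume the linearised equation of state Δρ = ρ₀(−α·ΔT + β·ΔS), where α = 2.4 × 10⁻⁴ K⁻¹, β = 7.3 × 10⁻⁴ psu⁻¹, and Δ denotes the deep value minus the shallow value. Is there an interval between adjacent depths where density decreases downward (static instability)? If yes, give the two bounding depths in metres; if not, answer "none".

Evaluate Δρ/ρ₀ = −αΔT + βΔS across each adjacent pair:
  38–114 m: −αΔT+βΔS = −(2.4 × 10⁻⁴)(-1.0)+(7.3 × 10⁻⁴)(+0.06) = 2.8 × 10⁻⁴ → stable
  114–136 m: −αΔT+βΔS = −(2.4 × 10⁻⁴)(+1.2)+(7.3 × 10⁻⁴)(-0.08) = -3.5 × 10⁻⁴ → UNSTABLE
  136–149 m: −αΔT+βΔS = −(2.4 × 10⁻⁴)(-5.5)+(7.3 × 10⁻⁴)(-0.02) = 1.3 × 10⁻³ → stable
  149–171 m: −αΔT+βΔS = −(2.4 × 10⁻⁴)(+0.1)+(7.3 × 10⁻⁴)(+0.99) = 7.0 × 10⁻⁴ → stable
  171–226 m: −αΔT+βΔS = −(2.4 × 10⁻⁴)(+0.2)+(7.3 × 10⁻⁴)(+2.40) = 1.7 × 10⁻³ → stable
The 114–136 m interval has Δρ < 0: lighter water underlies denser water.

114–136 m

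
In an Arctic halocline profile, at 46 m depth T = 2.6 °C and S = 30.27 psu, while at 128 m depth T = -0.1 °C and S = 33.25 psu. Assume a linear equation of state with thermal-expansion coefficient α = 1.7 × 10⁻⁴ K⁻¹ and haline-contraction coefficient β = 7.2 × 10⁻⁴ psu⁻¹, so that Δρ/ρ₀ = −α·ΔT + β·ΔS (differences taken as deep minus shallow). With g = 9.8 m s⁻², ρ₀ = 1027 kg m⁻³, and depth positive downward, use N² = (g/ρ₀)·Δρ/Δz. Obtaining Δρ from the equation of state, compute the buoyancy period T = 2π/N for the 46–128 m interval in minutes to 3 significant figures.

5.94 min

ΔT = -2.7 K, ΔS = +2.98 psu (deep − shallow).
Δρ/ρ₀ = −αΔT + βΔS = 4.59 × 10⁻⁴ + 2.1456 × 10⁻³ = 2.6046 × 10⁻³, so Δρ ≈ 2.675 kg m⁻³.
N² = (g/ρ₀)·Δρ/Δz = g·(Δρ/ρ₀)/Δz = 9.8 × 2.6046 × 10⁻³ / 82 = 3.1128 × 10⁻⁴ s⁻².
N = √(3.1128 × 10⁻⁴) = 0.017643 rad s⁻¹ → T = 2π/N = 356.13 s = 5.9355 min ≈ 5.94 min.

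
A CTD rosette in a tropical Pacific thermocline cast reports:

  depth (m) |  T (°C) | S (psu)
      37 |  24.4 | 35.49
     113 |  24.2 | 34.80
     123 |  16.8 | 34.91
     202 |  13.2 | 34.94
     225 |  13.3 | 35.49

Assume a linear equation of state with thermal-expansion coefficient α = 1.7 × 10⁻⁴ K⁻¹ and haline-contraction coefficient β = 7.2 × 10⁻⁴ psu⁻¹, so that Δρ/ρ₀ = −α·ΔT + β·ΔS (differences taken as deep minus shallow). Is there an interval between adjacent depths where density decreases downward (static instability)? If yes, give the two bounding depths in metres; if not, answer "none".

37–113 m

Evaluate Δρ/ρ₀ = −αΔT + βΔS across each adjacent pair:
  37–113 m: −αΔT+βΔS = −(1.7 × 10⁻⁴)(-0.2)+(7.2 × 10⁻⁴)(-0.69) = -4.6 × 10⁻⁴ → UNSTABLE
  113–123 m: −αΔT+βΔS = −(1.7 × 10⁻⁴)(-7.4)+(7.2 × 10⁻⁴)(+0.11) = 1.3 × 10⁻³ → stable
  123–202 m: −αΔT+βΔS = −(1.7 × 10⁻⁴)(-3.6)+(7.2 × 10⁻⁴)(+0.03) = 6.3 × 10⁻⁴ → stable
  202–225 m: −αΔT+βΔS = −(1.7 × 10⁻⁴)(+0.1)+(7.2 × 10⁻⁴)(+0.55) = 3.8 × 10⁻⁴ → stable
The 37–113 m interval has Δρ < 0: lighter water underlies denser water.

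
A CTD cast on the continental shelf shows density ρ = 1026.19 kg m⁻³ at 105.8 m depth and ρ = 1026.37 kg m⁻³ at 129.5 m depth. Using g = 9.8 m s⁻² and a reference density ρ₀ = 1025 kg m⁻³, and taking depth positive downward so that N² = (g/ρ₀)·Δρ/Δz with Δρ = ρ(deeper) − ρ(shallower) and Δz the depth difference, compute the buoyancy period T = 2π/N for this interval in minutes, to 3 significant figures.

Δρ = 1026.37 − 1026.19 = 0.18 kg m⁻³ over Δz = 129.5 − 105.8 = 23.7 m.
N² = (9.8/1025) × (0.18/23.7) = 7.2615 × 10⁻⁵ s⁻².
N = √(7.2615 × 10⁻⁵) = 8.5214 × 10⁻³ rad s⁻¹, so T = 2π/N = 737.34 s = 12.289 min ≈ 12.3 min.

12.3 min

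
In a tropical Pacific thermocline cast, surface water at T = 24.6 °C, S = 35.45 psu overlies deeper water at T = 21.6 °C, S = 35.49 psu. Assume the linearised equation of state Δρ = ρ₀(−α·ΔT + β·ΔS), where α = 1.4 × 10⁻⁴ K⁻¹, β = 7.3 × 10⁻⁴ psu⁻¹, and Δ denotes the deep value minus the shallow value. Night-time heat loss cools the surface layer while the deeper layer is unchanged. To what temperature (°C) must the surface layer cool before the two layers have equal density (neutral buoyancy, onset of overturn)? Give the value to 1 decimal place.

Neutral buoyancy requires Δρ = 0, i.e. −α(T_deep − T_surf′) + β(S_deep − S_surf) = 0.
T_surf′ = T_deep − (β/α)·ΔS = 21.6 − (7.3 × 10⁻⁴/1.4 × 10⁻⁴)·(+0.04) = 21.391 °C.
Cooling required: 24.6 − (21.391) = 3.209 °C.

21.4 °C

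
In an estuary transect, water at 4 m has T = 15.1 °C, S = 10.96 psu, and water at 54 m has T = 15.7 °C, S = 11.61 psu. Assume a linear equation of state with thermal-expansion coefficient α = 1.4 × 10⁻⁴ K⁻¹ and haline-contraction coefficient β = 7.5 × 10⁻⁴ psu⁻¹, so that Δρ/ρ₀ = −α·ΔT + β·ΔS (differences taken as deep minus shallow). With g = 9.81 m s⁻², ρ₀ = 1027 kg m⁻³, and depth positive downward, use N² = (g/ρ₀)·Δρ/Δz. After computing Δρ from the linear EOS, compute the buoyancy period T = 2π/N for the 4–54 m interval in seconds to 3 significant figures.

706 s

ΔT = +0.6 K, ΔS = +0.65 psu (deep − shallow).
Δρ/ρ₀ = −αΔT + βΔS = -8.40 × 10⁻⁵ + 4.875 × 10⁻⁴ = 4.035 × 10⁻⁴, so Δρ ≈ 0.4144 kg m⁻³.
N² = (g/ρ₀)·Δρ/Δz = g·(Δρ/ρ₀)/Δz = 9.81 × 4.035 × 10⁻⁴ / 50 = 7.9167 × 10⁻⁵ s⁻².
N = √(7.9167 × 10⁻⁵) = 8.8976 × 10⁻³ rad s⁻¹ → T = 2π/N = 706.17 s ≈ 706 s.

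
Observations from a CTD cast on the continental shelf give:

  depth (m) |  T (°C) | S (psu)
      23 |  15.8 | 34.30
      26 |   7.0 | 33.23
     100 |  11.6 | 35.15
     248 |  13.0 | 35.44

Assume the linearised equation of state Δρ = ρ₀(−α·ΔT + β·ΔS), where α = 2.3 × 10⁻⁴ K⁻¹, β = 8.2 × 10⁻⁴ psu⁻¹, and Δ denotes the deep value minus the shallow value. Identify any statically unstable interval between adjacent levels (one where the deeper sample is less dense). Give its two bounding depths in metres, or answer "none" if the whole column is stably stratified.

Evaluate Δρ/ρ₀ = −αΔT + βΔS across each adjacent pair:
  23–26 m: −αΔT+βΔS = −(2.3 × 10⁻⁴)(-8.8)+(8.2 × 10⁻⁴)(-1.07) = 1.1 × 10⁻³ → stable
  26–100 m: −αΔT+βΔS = −(2.3 × 10⁻⁴)(+4.6)+(8.2 × 10⁻⁴)(+1.92) = 5.2 × 10⁻⁴ → stable
  100–248 m: −αΔT+βΔS = −(2.3 × 10⁻⁴)(+1.4)+(8.2 × 10⁻⁴)(+0.29) = -8.4 × 10⁻⁵ → UNSTABLE
The 100–248 m interval has Δρ < 0: lighter water underlies denser water.

100–248 m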